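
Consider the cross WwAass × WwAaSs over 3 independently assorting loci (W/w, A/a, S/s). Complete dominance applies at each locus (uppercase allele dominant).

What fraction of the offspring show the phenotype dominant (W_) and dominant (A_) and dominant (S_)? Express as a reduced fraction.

P(W_ A_ S_) = 9/32

WwAass gametes: WAs×2, Was×2, wAs×2, was×2
WwAaSs gametes: WAS×1, WAs×1, WaS×1, Was×1, wAS×1, wAs×1, waS×1, was×1
WwAass×WwAaSs grid (8·8=64): WWAASs=2 WWAAss=2 WWAaSs=4 WWAass=4 WWaaSs=2 WWaass=2 WwAASs=4 WwAAss=4 WwAaSs=8 WwAass=8 WwaaSs=4 Wwaass=4 wwAASs=2 wwAAss=2 wwAaSs=4 wwAass=4 wwaaSs=2 wwaass=2
W_ A_ S_ hits 18/64; gcd=2; 18÷2/64÷2 = 9/32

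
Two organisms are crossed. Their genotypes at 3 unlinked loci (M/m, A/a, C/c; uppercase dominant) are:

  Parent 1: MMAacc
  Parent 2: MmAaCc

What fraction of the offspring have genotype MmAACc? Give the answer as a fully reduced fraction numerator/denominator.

MMAacc gametes: MAc×4, Mac×4
MmAaCc gametes: MAC×1, MAc×1, MaC×1, Mac×1, mAC×1, mAc×1, maC×1, mac×1
MMAacc×MmAaCc grid (8·8=64): MMAACc=4 MMAAcc=4 MMAaCc=8 MMAacc=8 MMaaCc=4 MMaacc=4 MmAACc=4 MmAAcc=4 MmAaCc=8 MmAacc=8 MmaaCc=4 Mmaacc=4
MmAACc hits 4/64; gcd=4; 4÷4/64÷4 = 1/16

P(MmAACc) = 1/16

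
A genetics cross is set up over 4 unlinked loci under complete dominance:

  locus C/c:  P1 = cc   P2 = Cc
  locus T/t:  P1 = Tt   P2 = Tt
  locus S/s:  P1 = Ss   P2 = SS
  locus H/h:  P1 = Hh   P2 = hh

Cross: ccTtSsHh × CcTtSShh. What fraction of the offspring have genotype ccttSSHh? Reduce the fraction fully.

ccTtSsHh gametes: cTSH×2, cTSh×2, cTsH×2, cTsh×2, ctSH×2, ctSh×2, ctsH×2, ctsh×2
CcTtSShh gametes: CTSh×4, CtSh×4, cTSh×4, ctSh×4
ccTtSsHh×CcTtSShh grid (16·16=256): CcTTSSHh=8 CcTTSShh=8 CcTTSsHh=8 CcTTSshh=8 CcTtSSHh=16 CcTtSShh=16 CcTtSsHh=16 CcTtSshh=16 CcttSSHh=8 CcttSShh=8 CcttSsHh=8 CcttSshh=8 ccTTSSHh=8 ccTTSShh=8 ccTTSsHh=8 ccTTSshh=8 ccTtSSHh=16 ccTtSShh=16 ccTtSsHh=16 ccTtSshh=16 ccttSSHh=8 ccttSShh=8 ccttSsHh=8 ccttSshh=8
ccttSSHh hits 8/256; gcd=8; 8÷8/256÷8 = 1/32

P(ccttSSHh) = 1/32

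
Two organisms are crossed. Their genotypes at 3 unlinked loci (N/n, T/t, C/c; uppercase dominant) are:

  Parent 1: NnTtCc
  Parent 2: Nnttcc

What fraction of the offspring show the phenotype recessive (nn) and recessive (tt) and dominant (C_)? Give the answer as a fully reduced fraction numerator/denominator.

P(nn tt C_) = 1/16

NnTtCc gametes: NTC×1, NTc×1, NtC×1, Ntc×1, nTC×1, nTc×1, ntC×1, ntc×1
Nnttcc gametes: Ntc×4, ntc×4
NnTtCc×Nnttcc grid (8·8=64): NNTtCc=4 NNTtcc=4 NNttCc=4 NNttcc=4 NnTtCc=8 NnTtcc=8 NnttCc=8 Nnttcc=8 nnTtCc=4 nnTtcc=4 nnttCc=4 nnttcc=4
nn tt C_ hits 4/64; gcd=4; 4÷4/64÷4 = 1/16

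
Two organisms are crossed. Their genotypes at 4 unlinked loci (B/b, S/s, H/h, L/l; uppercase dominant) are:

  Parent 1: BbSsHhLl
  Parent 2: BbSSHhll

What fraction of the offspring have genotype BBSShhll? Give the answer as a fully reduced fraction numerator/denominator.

P(BBSShhll) = 1/64

BbSsHhLl gametes: BSHL×1, BSHl×1, BShL×1, BShl×1, BsHL×1, BsHl×1, BshL×1, Bshl×1, bSHL×1, bSHl×1, bShL×1, bShl×1, bsHL×1, bsHl×1, bshL×1, bshl×1
BbSSHhll gametes: BSHl×4, BShl×4, bSHl×4, bShl×4
BbSsHhLl×BbSSHhll grid (16·16=256): BBSSHHLl=4 BBSSHHll=4 BBSSHhLl=8 BBSSHhll=8 BBSShhLl=4 BBSShhll=4 BBSsHHLl=4 BBSsHHll=4 BBSsHhLl=8 BBSsHhll=8 BBSshhLl=4 BBSshhll=4 BbSSHHLl=8 BbSSHHll=8 BbSSHhLl=16 BbSSHhll=16 BbSShhLl=8 BbSShhll=8 BbSsHHLl=8 BbSsHHll=8 BbSsHhLl=16 BbSsHhll=16 BbSshhLl=8 BbSshhll=8 bbSSHHLl=4 bbSSHHll=4 bbSSHhLl=8 bbSSHhll=8 bbSShhLl=4 bbSShhll=4 bbSsHHLl=4 bbSsHHll=4 bbSsHhLl=8 bbSsHhll=8 bbSshhLl=4 bbSshhll=4
BBSShhll hits 4/256; gcd=4; 4÷4/256÷4 = 1/64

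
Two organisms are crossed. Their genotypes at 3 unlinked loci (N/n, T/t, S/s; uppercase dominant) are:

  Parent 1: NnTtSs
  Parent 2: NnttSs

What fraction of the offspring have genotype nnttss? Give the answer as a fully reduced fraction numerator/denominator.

NnTtSs gametes: NTS×1, NTs×1, NtS×1, Nts×1, nTS×1, nTs×1, ntS×1, nts×1
NnttSs gametes: NtS×2, Nts×2, ntS×2, nts×2
NnTtSs×NnttSs grid (8·8=64): NNTtSS=2 NNTtSs=4 NNTtss=2 NNttSS=2 NNttSs=4 NNttss=2 NnTtSS=4 NnTtSs=8 NnTtss=4 NnttSS=4 NnttSs=8 Nnttss=4 nnTtSS=2 nnTtSs=4 nnTtss=2 nnttSS=2 nnttSs=4 nnttss=2
nnttss hits 2/64; gcd=2; 2÷2/64÷2 = 1/32

P(nnttss) = 1/32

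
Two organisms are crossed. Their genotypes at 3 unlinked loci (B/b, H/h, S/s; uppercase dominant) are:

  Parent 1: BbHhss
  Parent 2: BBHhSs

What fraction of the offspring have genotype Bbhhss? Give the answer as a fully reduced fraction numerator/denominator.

BbHhss gametes: BHs×2, Bhs×2, bHs×2, bhs×2
BBHhSs gametes: BHS×2, BHs×2, BhS×2, Bhs×2
BbHhss×BBHhSs grid (8·8=64): BBHHSs=4 BBHHss=4 BBHhSs=8 BBHhss=8 BBhhSs=4 BBhhss=4 BbHHSs=4 BbHHss=4 BbHhSs=8 BbHhss=8 BbhhSs=4 Bbhhss=4
Bbhhss hits 4/64; gcd=4; 4÷4/64÷4 = 1/16

P(Bbhhss) = 1/16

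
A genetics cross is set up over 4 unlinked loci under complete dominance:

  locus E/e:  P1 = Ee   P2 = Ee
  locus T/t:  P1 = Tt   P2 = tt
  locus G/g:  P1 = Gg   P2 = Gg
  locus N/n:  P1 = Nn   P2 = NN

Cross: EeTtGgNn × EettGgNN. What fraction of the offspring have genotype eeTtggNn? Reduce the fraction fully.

EeTtGgNn gametes: ETGN×1, ETGn×1, ETgN×1, ETgn×1, EtGN×1, EtGn×1, EtgN×1, Etgn×1, eTGN×1, eTGn×1, eTgN×1, eTgn×1, etGN×1, etGn×1, etgN×1, etgn×1
EettGgNN gametes: EtGN×4, EtgN×4, etGN×4, etgN×4
EeTtGgNn×EettGgNN grid (16·16=256): EETtGGNN=4 EETtGGNn=4 EETtGgNN=8 EETtGgNn=8 EETtggNN=4 EETtggNn=4 EEttGGNN=4 EEttGGNn=4 EEttGgNN=8 EEttGgNn=8 EEttggNN=4 EEttggNn=4 EeTtGGNN=8 EeTtGGNn=8 EeTtGgNN=16 EeTtGgNn=16 EeTtggNN=8 EeTtggNn=8 EettGGNN=8 EettGGNn=8 EettGgNN=16 EettGgNn=16 EettggNN=8 EettggNn=8 eeTtGGNN=4 eeTtGGNn=4 eeTtGgNN=8 eeTtGgNn=8 eeTtggNN=4 eeTtggNn=4 eettGGNN=4 eettGGNn=4 eettGgNN=8 eettGgNn=8 eettggNN=4 eettggNn=4
eeTtggNn hits 4/256; gcd=4; 4÷4/256÷4 = 1/64

P(eeTtggNn) = 1/64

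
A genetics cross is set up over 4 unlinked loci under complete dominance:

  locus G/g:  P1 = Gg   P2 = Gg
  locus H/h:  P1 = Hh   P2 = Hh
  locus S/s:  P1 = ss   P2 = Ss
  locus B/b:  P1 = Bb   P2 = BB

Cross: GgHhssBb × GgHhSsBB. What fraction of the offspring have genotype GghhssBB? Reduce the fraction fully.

P(GghhssBB) = 1/32

GgHhssBb gametes: GHsB×2, GHsb×2, GhsB×2, Ghsb×2, gHsB×2, gHsb×2, ghsB×2, ghsb×2
GgHhSsBB gametes: GHSB×2, GHsB×2, GhSB×2, GhsB×2, gHSB×2, gHsB×2, ghSB×2, ghsB×2
GgHhssBb×GgHhSsBB grid (16·16=256): GGHHSsBB=4 GGHHSsBb=4 GGHHssBB=4 GGHHssBb=4 GGHhSsBB=8 GGHhSsBb=8 GGHhssBB=8 GGHhssBb=8 GGhhSsBB=4 GGhhSsBb=4 GGhhssBB=4 GGhhssBb=4 GgHHSsBB=8 GgHHSsBb=8 GgHHssBB=8 GgHHssBb=8 GgHhSsBB=16 GgHhSsBb=16 GgHhssBB=16 GgHhssBb=16 GghhSsBB=8 GghhSsBb=8 GghhssBB=8 GghhssBb=8 ggHHSsBB=4 ggHHSsBb=4 ggHHssBB=4 ggHHssBb=4 ggHhSsBB=8 ggHhSsBb=8 ggHhssBB=8 ggHhssBb=8 gghhSsBB=4 gghhSsBb=4 gghhssBB=4 gghhssBb=4
GghhssBB hits 8/256; gcd=8; 8÷8/256÷8 = 1/32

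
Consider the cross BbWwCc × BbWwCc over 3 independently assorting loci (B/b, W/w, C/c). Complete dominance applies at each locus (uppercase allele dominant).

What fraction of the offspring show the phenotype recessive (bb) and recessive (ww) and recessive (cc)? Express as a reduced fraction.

P(bb ww cc) = 1/64

BbWwCc gametes: BWC×1, BWc×1, BwC×1, Bwc×1, bWC×1, bWc×1, bwC×1, bwc×1
BbWwCc gametes: BWC×1, BWc×1, BwC×1, Bwc×1, bWC×1, bWc×1, bwC×1, bwc×1
BbWwCc×BbWwCc grid (8·8=64): BBWWCC=1 BBWWCc=2 BBWWcc=1 BBWwCC=2 BBWwCc=4 BBWwcc=2 BBwwCC=1 BBwwCc=2 BBwwcc=1 BbWWCC=2 BbWWCc=4 BbWWcc=2 BbWwCC=4 BbWwCc=8 BbWwcc=4 BbwwCC=2 BbwwCc=4 Bbwwcc=2 bbWWCC=1 bbWWCc=2 bbWWcc=1 bbWwCC=2 bbWwCc=4 bbWwcc=2 bbwwCC=1 bbwwCc=2 bbwwcc=1
bb ww cc hits 1/64; gcd=1; 1÷1/64÷1 = 1/64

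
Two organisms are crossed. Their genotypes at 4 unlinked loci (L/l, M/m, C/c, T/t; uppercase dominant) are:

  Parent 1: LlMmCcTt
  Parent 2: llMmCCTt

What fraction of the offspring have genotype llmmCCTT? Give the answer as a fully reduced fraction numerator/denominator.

P(llmmCCTT) = 1/64

LlMmCcTt gametes: LMCT×1, LMCt×1, LMcT×1, LMct×1, LmCT×1, LmCt×1, LmcT×1, Lmct×1, lMCT×1, lMCt×1, lMcT×1, lMct×1, lmCT×1, lmCt×1, lmcT×1, lmct×1
llMmCCTt gametes: lMCT×4, lMCt×4, lmCT×4, lmCt×4
LlMmCcTt×llMmCCTt grid (16·16=256): LlMMCCTT=4 LlMMCCTt=8 LlMMCCtt=4 LlMMCcTT=4 LlMMCcTt=8 LlMMCctt=4 LlMmCCTT=8 LlMmCCTt=16 LlMmCCtt=8 LlMmCcTT=8 LlMmCcTt=16 LlMmCctt=8 LlmmCCTT=4 LlmmCCTt=8 LlmmCCtt=4 LlmmCcTT=4 LlmmCcTt=8 LlmmCctt=4 llMMCCTT=4 llMMCCTt=8 llMMCCtt=4 llMMCcTT=4 llMMCcTt=8 llMMCctt=4 llMmCCTT=8 llMmCCTt=16 llMmCCtt=8 llMmCcTT=8 llMmCcTt=16 llMmCctt=8 llmmCCTT=4 llmmCCTt=8 llmmCCtt=4 llmmCcTT=4 llmmCcTt=8 llmmCctt=4
llmmCCTT hits 4/256; gcd=4; 4÷4/256÷4 = 1/64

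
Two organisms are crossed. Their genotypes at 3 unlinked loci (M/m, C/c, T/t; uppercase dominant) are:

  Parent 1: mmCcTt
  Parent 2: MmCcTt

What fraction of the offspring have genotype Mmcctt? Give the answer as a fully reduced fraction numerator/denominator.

P(Mmcctt) = 1/32

mmCcTt gametes: mCT×2, mCt×2, mcT×2, mct×2
MmCcTt gametes: MCT×1, MCt×1, McT×1, Mct×1, mCT×1, mCt×1, mcT×1, mct×1
mmCcTt×MmCcTt grid (8·8=64): MmCCTT=2 MmCCTt=4 MmCCtt=2 MmCcTT=4 MmCcTt=8 MmCctt=4 MmccTT=2 MmccTt=4 Mmcctt=2 mmCCTT=2 mmCCTt=4 mmCCtt=2 mmCcTT=4 mmCcTt=8 mmCctt=4 mmccTT=2 mmccTt=4 mmcctt=2
Mmcctt hits 2/64; gcd=2; 2÷2/64÷2 = 1/32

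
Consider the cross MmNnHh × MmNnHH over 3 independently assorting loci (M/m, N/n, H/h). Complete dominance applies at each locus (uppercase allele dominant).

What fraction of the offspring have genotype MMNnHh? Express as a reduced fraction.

P(MMNnHh) = 1/16

MmNnHh gametes: MNH×1, MNh×1, MnH×1, Mnh×1, mNH×1, mNh×1, mnH×1, mnh×1
MmNnHH gametes: MNH×2, MnH×2, mNH×2, mnH×2
MmNnHh×MmNnHH grid (8·8=64): MMNNHH=2 MMNNHh=2 MMNnHH=4 MMNnHh=4 MMnnHH=2 MMnnHh=2 MmNNHH=4 MmNNHh=4 MmNnHH=8 MmNnHh=8 MmnnHH=4 MmnnHh=4 mmNNHH=2 mmNNHh=2 mmNnHH=4 mmNnHh=4 mmnnHH=2 mmnnHh=2
MMNnHh hits 4/64; gcd=4; 4÷4/64÷4 = 1/16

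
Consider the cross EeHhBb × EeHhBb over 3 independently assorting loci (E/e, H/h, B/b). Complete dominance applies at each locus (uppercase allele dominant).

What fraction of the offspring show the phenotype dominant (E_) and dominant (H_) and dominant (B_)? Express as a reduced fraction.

P(E_ H_ B_) = 27/64

EeHhBb gametes: EHB×1, EHb×1, EhB×1, Ehb×1, eHB×1, eHb×1, ehB×1, ehb×1
EeHhBb gametes: EHB×1, EHb×1, EhB×1, Ehb×1, eHB×1, eHb×1, ehB×1, ehb×1
EeHhBb×EeHhBb grid (8·8=64): EEHHBB=1 EEHHBb=2 EEHHbb=1 EEHhBB=2 EEHhBb=4 EEHhbb=2 EEhhBB=1 EEhhBb=2 EEhhbb=1 EeHHBB=2 EeHHBb=4 EeHHbb=2 EeHhBB=4 EeHhBb=8 EeHhbb=4 EehhBB=2 EehhBb=4 Eehhbb=2 eeHHBB=1 eeHHBb=2 eeHHbb=1 eeHhBB=2 eeHhBb=4 eeHhbb=2 eehhBB=1 eehhBb=2 eehhbb=1
E_ H_ B_ hits 27/64; gcd=1; 27÷1/64÷1 = 27/64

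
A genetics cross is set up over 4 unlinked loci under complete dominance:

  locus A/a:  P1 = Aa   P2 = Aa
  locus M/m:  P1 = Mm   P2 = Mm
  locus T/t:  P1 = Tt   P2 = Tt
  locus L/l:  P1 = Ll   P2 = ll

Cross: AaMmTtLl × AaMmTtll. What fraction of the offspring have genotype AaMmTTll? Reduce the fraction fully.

P(AaMmTTll) = 1/32

AaMmTtLl gametes: AMTL×1, AMTl×1, AMtL×1, AMtl×1, AmTL×1, AmTl×1, AmtL×1, Amtl×1, aMTL×1, aMTl×1, aMtL×1, aMtl×1, amTL×1, amTl×1, amtL×1, amtl×1
AaMmTtll gametes: AMTl×2, AMtl×2, AmTl×2, Amtl×2, aMTl×2, aMtl×2, amTl×2, amtl×2
AaMmTtLl×AaMmTtll grid (16·16=256): AAMMTTLl=2 AAMMTTll=2 AAMMTtLl=4 AAMMTtll=4 AAMMttLl=2 AAMMttll=2 AAMmTTLl=4 AAMmTTll=4 AAMmTtLl=8 AAMmTtll=8 AAMmttLl=4 AAMmttll=4 AAmmTTLl=2 AAmmTTll=2 AAmmTtLl=4 AAmmTtll=4 AAmmttLl=2 AAmmttll=2 AaMMTTLl=4 AaMMTTll=4 AaMMTtLl=8 AaMMTtll=8 AaMMttLl=4 AaMMttll=4 AaMmTTLl=8 AaMmTTll=8 AaMmTtLl=16 AaMmTtll=16 AaMmttLl=8 AaMmttll=8 AammTTLl=4 AammTTll=4 AammTtLl=8 AammTtll=8 AammttLl=4 Aammttll=4 aaMMTTLl=2 aaMMTTll=2 aaMMTtLl=4 aaMMTtll=4 aaMMttLl=2 aaMMttll=2 aaMmTTLl=4 aaMmTTll=4 aaMmTtLl=8 aaMmTtll=8 aaMmttLl=4 aaMmttll=4 aammTTLl=2 aammTTll=2 aammTtLl=4 aammTtll=4 aammttLl=2 aammttll=2
AaMmTTll hits 8/256; gcd=8; 8÷8/256÷8 = 1/32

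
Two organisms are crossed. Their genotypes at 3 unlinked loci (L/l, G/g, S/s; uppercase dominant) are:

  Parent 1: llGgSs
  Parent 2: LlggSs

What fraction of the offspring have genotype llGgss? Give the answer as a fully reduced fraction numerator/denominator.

llGgSs gametes: lGS×2, lGs×2, lgS×2, lgs×2
LlggSs gametes: LgS×2, Lgs×2, lgS×2, lgs×2
llGgSs×LlggSs grid (8·8=64): LlGgSS=4 LlGgSs=8 LlGgss=4 LlggSS=4 LlggSs=8 Llggss=4 llGgSS=4 llGgSs=8 llGgss=4 llggSS=4 llggSs=8 llggss=4
llGgss hits 4/64; gcd=4; 4÷4/64÷4 = 1/16

P(llGgss) = 1/16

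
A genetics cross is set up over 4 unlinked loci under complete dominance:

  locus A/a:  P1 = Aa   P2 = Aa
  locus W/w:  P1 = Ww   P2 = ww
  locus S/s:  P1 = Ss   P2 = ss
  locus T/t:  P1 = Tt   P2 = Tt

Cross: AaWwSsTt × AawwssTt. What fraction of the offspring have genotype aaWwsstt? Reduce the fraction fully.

P(aaWwsstt) = 1/64

AaWwSsTt gametes: AWST×1, AWSt×1, AWsT×1, AWst×1, AwST×1, AwSt×1, AwsT×1, Awst×1, aWST×1, aWSt×1, aWsT×1, aWst×1, awST×1, awSt×1, awsT×1, awst×1
AawwssTt gametes: AwsT×4, Awst×4, awsT×4, awst×4
AaWwSsTt×AawwssTt grid (16·16=256): AAWwSsTT=4 AAWwSsTt=8 AAWwSstt=4 AAWwssTT=4 AAWwssTt=8 AAWwsstt=4 AAwwSsTT=4 AAwwSsTt=8 AAwwSstt=4 AAwwssTT=4 AAwwssTt=8 AAwwsstt=4 AaWwSsTT=8 AaWwSsTt=16 AaWwSstt=8 AaWwssTT=8 AaWwssTt=16 AaWwsstt=8 AawwSsTT=8 AawwSsTt=16 AawwSstt=8 AawwssTT=8 AawwssTt=16 Aawwsstt=8 aaWwSsTT=4 aaWwSsTt=8 aaWwSstt=4 aaWwssTT=4 aaWwssTt=8 aaWwsstt=4 aawwSsTT=4 aawwSsTt=8 aawwSstt=4 aawwssTT=4 aawwssTt=8 aawwsstt=4
aaWwsstt hits 4/256; gcd=4; 4÷4/256÷4 = 1/64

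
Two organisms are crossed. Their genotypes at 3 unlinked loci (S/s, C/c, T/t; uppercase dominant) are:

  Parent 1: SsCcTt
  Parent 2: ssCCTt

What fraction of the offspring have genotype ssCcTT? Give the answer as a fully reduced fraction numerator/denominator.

SsCcTt gametes: SCT×1, SCt×1, ScT×1, Sct×1, sCT×1, sCt×1, scT×1, sct×1
ssCCTt gametes: sCT×4, sCt×4
SsCcTt×ssCCTt grid (8·8=64): SsCCTT=4 SsCCTt=8 SsCCtt=4 SsCcTT=4 SsCcTt=8 SsCctt=4 ssCCTT=4 ssCCTt=8 ssCCtt=4 ssCcTT=4 ssCcTt=8 ssCctt=4
ssCcTT hits 4/64; gcd=4; 4÷4/64÷4 = 1/16

P(ssCcTT) = 1/16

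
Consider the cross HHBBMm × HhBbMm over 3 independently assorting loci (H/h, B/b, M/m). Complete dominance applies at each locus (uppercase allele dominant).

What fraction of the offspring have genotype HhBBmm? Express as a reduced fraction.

P(HhBBmm) = 1/16

HHBBMm gametes: HBM×4, HBm×4
HhBbMm gametes: HBM×1, HBm×1, HbM×1, Hbm×1, hBM×1, hBm×1, hbM×1, hbm×1
HHBBMm×HhBbMm grid (8·8=64): HHBBMM=4 HHBBMm=8 HHBBmm=4 HHBbMM=4 HHBbMm=8 HHBbmm=4 HhBBMM=4 HhBBMm=8 HhBBmm=4 HhBbMM=4 HhBbMm=8 HhBbmm=4
HhBBmm hits 4/64; gcd=4; 4÷4/64÷4 = 1/16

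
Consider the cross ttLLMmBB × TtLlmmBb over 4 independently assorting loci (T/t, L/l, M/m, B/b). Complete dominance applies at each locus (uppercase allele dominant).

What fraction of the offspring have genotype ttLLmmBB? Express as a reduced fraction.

ttLLMmBB gametes: tLMB×8, tLmB×8
TtLlmmBb gametes: TLmB×2, TLmb×2, TlmB×2, Tlmb×2, tLmB×2, tLmb×2, tlmB×2, tlmb×2
ttLLMmBB×TtLlmmBb grid (16·16=256): TtLLMmBB=16 TtLLMmBb=16 TtLLmmBB=16 TtLLmmBb=16 TtLlMmBB=16 TtLlMmBb=16 TtLlmmBB=16 TtLlmmBb=16 ttLLMmBB=16 ttLLMmBb=16 ttLLmmBB=16 ttLLmmBb=16 ttLlMmBB=16 ttLlMmBb=16 ttLlmmBB=16 ttLlmmBb=16
ttLLmmBB hits 16/256; gcd=16; 16÷16/256÷16 = 1/16

P(ttLLmmBB) = 1/16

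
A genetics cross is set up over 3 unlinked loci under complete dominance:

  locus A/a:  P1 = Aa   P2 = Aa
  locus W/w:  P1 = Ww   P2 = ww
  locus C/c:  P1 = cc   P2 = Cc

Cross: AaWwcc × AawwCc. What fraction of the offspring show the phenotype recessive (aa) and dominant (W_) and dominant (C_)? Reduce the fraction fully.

AaWwcc gametes: AWc×2, Awc×2, aWc×2, awc×2
AawwCc gametes: AwC×2, Awc×2, awC×2, awc×2
AaWwcc×AawwCc grid (8·8=64): AAWwCc=4 AAWwcc=4 AAwwCc=4 AAwwcc=4 AaWwCc=8 AaWwcc=8 AawwCc=8 Aawwcc=8 aaWwCc=4 aaWwcc=4 aawwCc=4 aawwcc=4
aa W_ C_ hits 4/64; gcd=4; 4÷4/64÷4 = 1/16

P(aa W_ C_) = 1/16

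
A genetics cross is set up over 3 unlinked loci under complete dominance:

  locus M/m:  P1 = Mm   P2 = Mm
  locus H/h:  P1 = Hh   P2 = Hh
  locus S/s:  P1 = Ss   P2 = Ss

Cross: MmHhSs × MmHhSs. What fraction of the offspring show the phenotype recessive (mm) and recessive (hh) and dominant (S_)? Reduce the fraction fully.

MmHhSs gametes: MHS×1, MHs×1, MhS×1, Mhs×1, mHS×1, mHs×1, mhS×1, mhs×1
MmHhSs gametes: MHS×1, MHs×1, MhS×1, Mhs×1, mHS×1, mHs×1, mhS×1, mhs×1
MmHhSs×MmHhSs grid (8·8=64): MMHHSS=1 MMHHSs=2 MMHHss=1 MMHhSS=2 MMHhSs=4 MMHhss=2 MMhhSS=1 MMhhSs=2 MMhhss=1 MmHHSS=2 MmHHSs=4 MmHHss=2 MmHhSS=4 MmHhSs=8 MmHhss=4 MmhhSS=2 MmhhSs=4 Mmhhss=2 mmHHSS=1 mmHHSs=2 mmHHss=1 mmHhSS=2 mmHhSs=4 mmHhss=2 mmhhSS=1 mmhhSs=2 mmhhss=1
mm hh S_ hits 3/64; gcd=1; 3÷1/64÷1 = 3/64

P(mm hh S_) = 3/64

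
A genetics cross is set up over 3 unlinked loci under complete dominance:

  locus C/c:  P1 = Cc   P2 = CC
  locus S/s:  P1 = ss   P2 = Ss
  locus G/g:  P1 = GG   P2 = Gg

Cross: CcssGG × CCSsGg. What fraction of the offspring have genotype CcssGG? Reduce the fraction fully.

CcssGG gametes: CsG×4, csG×4
CCSsGg gametes: CSG×2, CSg×2, CsG×2, Csg×2
CcssGG×CCSsGg grid (8·8=64): CCSsGG=8 CCSsGg=8 CCssGG=8 CCssGg=8 CcSsGG=8 CcSsGg=8 CcssGG=8 CcssGg=8
CcssGG hits 8/64; gcd=8; 8÷8/64÷8 = 1/8

P(CcssGG) = 1/8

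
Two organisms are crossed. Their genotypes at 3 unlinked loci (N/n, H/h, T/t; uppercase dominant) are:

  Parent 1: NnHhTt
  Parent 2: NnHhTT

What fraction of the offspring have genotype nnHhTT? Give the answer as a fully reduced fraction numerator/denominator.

NnHhTt gametes: NHT×1, NHt×1, NhT×1, Nht×1, nHT×1, nHt×1, nhT×1, nht×1
NnHhTT gametes: NHT×2, NhT×2, nHT×2, nhT×2
NnHhTt×NnHhTT grid (8·8=64): NNHHTT=2 NNHHTt=2 NNHhTT=4 NNHhTt=4 NNhhTT=2 NNhhTt=2 NnHHTT=4 NnHHTt=4 NnHhTT=8 NnHhTt=8 NnhhTT=4 NnhhTt=4 nnHHTT=2 nnHHTt=2 nnHhTT=4 nnHhTt=4 nnhhTT=2 nnhhTt=2
nnHhTT hits 4/64; gcd=4; 4÷4/64÷4 = 1/16

P(nnHhTT) = 1/16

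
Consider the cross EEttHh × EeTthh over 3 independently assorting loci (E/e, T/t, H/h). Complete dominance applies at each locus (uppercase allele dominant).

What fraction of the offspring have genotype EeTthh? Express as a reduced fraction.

P(EeTthh) = 1/8

EEttHh gametes: EtH×4, Eth×4
EeTthh gametes: ETh×2, Eth×2, eTh×2, eth×2
EEttHh×EeTthh grid (8·8=64): EETtHh=8 EETthh=8 EEttHh=8 EEtthh=8 EeTtHh=8 EeTthh=8 EettHh=8 Eetthh=8
EeTthh hits 8/64; gcd=8; 8÷8/64÷8 = 1/8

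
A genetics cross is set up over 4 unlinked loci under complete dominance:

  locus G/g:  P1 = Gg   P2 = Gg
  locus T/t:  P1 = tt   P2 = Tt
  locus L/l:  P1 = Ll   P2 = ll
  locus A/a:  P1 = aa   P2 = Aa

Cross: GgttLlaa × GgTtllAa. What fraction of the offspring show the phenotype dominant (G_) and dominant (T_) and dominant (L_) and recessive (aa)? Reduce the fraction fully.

P(G_ T_ L_ aa) = 3/32

GgttLlaa gametes: GtLa×4, Gtla×4, gtLa×4, gtla×4
GgTtllAa gametes: GTlA×2, GTla×2, GtlA×2, Gtla×2, gTlA×2, gTla×2, gtlA×2, gtla×2
GgttLlaa×GgTtllAa grid (16·16=256): GGTtLlAa=8 GGTtLlaa=8 GGTtllAa=8 GGTtllaa=8 GGttLlAa=8 GGttLlaa=8 GGttllAa=8 GGttllaa=8 GgTtLlAa=16 GgTtLlaa=16 GgTtllAa=16 GgTtllaa=16 GgttLlAa=16 GgttLlaa=16 GgttllAa=16 Ggttllaa=16 ggTtLlAa=8 ggTtLlaa=8 ggTtllAa=8 ggTtllaa=8 ggttLlAa=8 ggttLlaa=8 ggttllAa=8 ggttllaa=8
G_ T_ L_ aa hits 24/256; gcd=8; 24÷8/256÷8 = 3/32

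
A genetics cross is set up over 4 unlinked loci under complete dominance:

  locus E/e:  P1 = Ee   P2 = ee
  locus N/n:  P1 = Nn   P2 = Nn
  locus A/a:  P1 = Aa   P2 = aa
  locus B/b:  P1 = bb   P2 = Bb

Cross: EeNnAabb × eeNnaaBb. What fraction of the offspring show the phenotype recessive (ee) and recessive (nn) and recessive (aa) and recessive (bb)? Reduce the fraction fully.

EeNnAabb gametes: ENAb×2, ENab×2, EnAb×2, Enab×2, eNAb×2, eNab×2, enAb×2, enab×2
eeNnaaBb gametes: eNaB×4, eNab×4, enaB×4, enab×4
EeNnAabb×eeNnaaBb grid (16·16=256): EeNNAaBb=8 EeNNAabb=8 EeNNaaBb=8 EeNNaabb=8 EeNnAaBb=16 EeNnAabb=16 EeNnaaBb=16 EeNnaabb=16 EennAaBb=8 EennAabb=8 EennaaBb=8 Eennaabb=8 eeNNAaBb=8 eeNNAabb=8 eeNNaaBb=8 eeNNaabb=8 eeNnAaBb=16 eeNnAabb=16 eeNnaaBb=16 eeNnaabb=16 eennAaBb=8 eennAabb=8 eennaaBb=8 eennaabb=8
ee nn aa bb hits 8/256; gcd=8; 8÷8/256÷8 = 1/32

P(ee nn aa bb) = 1/32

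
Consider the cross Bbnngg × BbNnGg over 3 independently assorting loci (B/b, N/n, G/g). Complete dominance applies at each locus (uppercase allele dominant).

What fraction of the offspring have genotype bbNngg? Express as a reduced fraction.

P(bbNngg) = 1/16

Bbnngg gametes: Bng×4, bng×4
BbNnGg gametes: BNG×1, BNg×1, BnG×1, Bng×1, bNG×1, bNg×1, bnG×1, bng×1
Bbnngg×BbNnGg grid (8·8=64): BBNnGg=4 BBNngg=4 BBnnGg=4 BBnngg=4 BbNnGg=8 BbNngg=8 BbnnGg=8 Bbnngg=8 bbNnGg=4 bbNngg=4 bbnnGg=4 bbnngg=4
bbNngg hits 4/64; gcd=4; 4÷4/64÷4 = 1/16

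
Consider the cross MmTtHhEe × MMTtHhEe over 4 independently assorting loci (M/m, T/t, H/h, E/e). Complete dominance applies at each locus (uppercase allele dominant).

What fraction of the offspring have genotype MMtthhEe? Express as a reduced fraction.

P(MMtthhEe) = 1/64

MmTtHhEe gametes: MTHE×1, MTHe×1, MThE×1, MThe×1, MtHE×1, MtHe×1, MthE×1, Mthe×1, mTHE×1, mTHe×1, mThE×1, mThe×1, mtHE×1, mtHe×1, mthE×1, mthe×1
MMTtHhEe gametes: MTHE×2, MTHe×2, MThE×2, MThe×2, MtHE×2, MtHe×2, MthE×2, Mthe×2
MmTtHhEe×MMTtHhEe grid (16·16=256): MMTTHHEE=2 MMTTHHEe=4 MMTTHHee=2 MMTTHhEE=4 MMTTHhEe=8 MMTTHhee=4 MMTThhEE=2 MMTThhEe=4 MMTThhee=2 MMTtHHEE=4 MMTtHHEe=8 MMTtHHee=4 MMTtHhEE=8 MMTtHhEe=16 MMTtHhee=8 MMTthhEE=4 MMTthhEe=8 MMTthhee=4 MMttHHEE=2 MMttHHEe=4 MMttHHee=2 MMttHhEE=4 MMttHhEe=8 MMttHhee=4 MMtthhEE=2 MMtthhEe=4 MMtthhee=2 MmTTHHEE=2 MmTTHHEe=4 MmTTHHee=2 MmTTHhEE=4 MmTTHhEe=8 MmTTHhee=4 MmTThhEE=2 MmTThhEe=4 MmTThhee=2 MmTtHHEE=4 MmTtHHEe=8 MmTtHHee=4 MmTtHhEE=8 MmTtHhEe=16 MmTtHhee=8 MmTthhEE=4 MmTthhEe=8 MmTthhee=4 MmttHHEE=2 MmttHHEe=4 MmttHHee=2 MmttHhEE=4 MmttHhEe=8 MmttHhee=4 MmtthhEE=2 MmtthhEe=4 Mmtthhee=2
MMtthhEe hits 4/256; gcd=4; 4÷4/256÷4 = 1/64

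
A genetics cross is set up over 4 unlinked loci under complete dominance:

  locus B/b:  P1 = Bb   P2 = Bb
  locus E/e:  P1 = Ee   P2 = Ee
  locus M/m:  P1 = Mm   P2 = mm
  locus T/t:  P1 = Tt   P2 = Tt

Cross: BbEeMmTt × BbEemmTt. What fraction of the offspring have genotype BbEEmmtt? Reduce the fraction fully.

BbEeMmTt gametes: BEMT×1, BEMt×1, BEmT×1, BEmt×1, BeMT×1, BeMt×1, BemT×1, Bemt×1, bEMT×1, bEMt×1, bEmT×1, bEmt×1, beMT×1, beMt×1, bemT×1, bemt×1
BbEemmTt gametes: BEmT×2, BEmt×2, BemT×2, Bemt×2, bEmT×2, bEmt×2, bemT×2, bemt×2
BbEeMmTt×BbEemmTt grid (16·16=256): BBEEMmTT=2 BBEEMmTt=4 BBEEMmtt=2 BBEEmmTT=2 BBEEmmTt=4 BBEEmmtt=2 BBEeMmTT=4 BBEeMmTt=8 BBEeMmtt=4 BBEemmTT=4 BBEemmTt=8 BBEemmtt=4 BBeeMmTT=2 BBeeMmTt=4 BBeeMmtt=2 BBeemmTT=2 BBeemmTt=4 BBeemmtt=2 BbEEMmTT=4 BbEEMmTt=8 BbEEMmtt=4 BbEEmmTT=4 BbEEmmTt=8 BbEEmmtt=4 BbEeMmTT=8 BbEeMmTt=16 BbEeMmtt=8 BbEemmTT=8 BbEemmTt=16 BbEemmtt=8 BbeeMmTT=4 BbeeMmTt=8 BbeeMmtt=4 BbeemmTT=4 BbeemmTt=8 Bbeemmtt=4 bbEEMmTT=2 bbEEMmTt=4 bbEEMmtt=2 bbEEmmTT=2 bbEEmmTt=4 bbEEmmtt=2 bbEeMmTT=4 bbEeMmTt=8 bbEeMmtt=4 bbEemmTT=4 bbEemmTt=8 bbEemmtt=4 bbeeMmTT=2 bbeeMmTt=4 bbeeMmtt=2 bbeemmTT=2 bbeemmTt=4 bbeemmtt=2
BbEEmmtt hits 4/256; gcd=4; 4÷4/256÷4 = 1/64

P(BbEEmmtt) = 1/64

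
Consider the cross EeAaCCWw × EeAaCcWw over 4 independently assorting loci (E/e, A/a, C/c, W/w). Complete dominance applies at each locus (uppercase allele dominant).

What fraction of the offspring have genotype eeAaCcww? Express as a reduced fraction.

P(eeAaCcww) = 1/64

EeAaCCWw gametes: EACW×2, EACw×2, EaCW×2, EaCw×2, eACW×2, eACw×2, eaCW×2, eaCw×2
EeAaCcWw gametes: EACW×1, EACw×1, EAcW×1, EAcw×1, EaCW×1, EaCw×1, EacW×1, Eacw×1, eACW×1, eACw×1, eAcW×1, eAcw×1, eaCW×1, eaCw×1, eacW×1, eacw×1
EeAaCCWw×EeAaCcWw grid (16·16=256): EEAACCWW=2 EEAACCWw=4 EEAACCww=2 EEAACcWW=2 EEAACcWw=4 EEAACcww=2 EEAaCCWW=4 EEAaCCWw=8 EEAaCCww=4 EEAaCcWW=4 EEAaCcWw=8 EEAaCcww=4 EEaaCCWW=2 EEaaCCWw=4 EEaaCCww=2 EEaaCcWW=2 EEaaCcWw=4 EEaaCcww=2 EeAACCWW=4 EeAACCWw=8 EeAACCww=4 EeAACcWW=4 EeAACcWw=8 EeAACcww=4 EeAaCCWW=8 EeAaCCWw=16 EeAaCCww=8 EeAaCcWW=8 EeAaCcWw=16 EeAaCcww=8 EeaaCCWW=4 EeaaCCWw=8 EeaaCCww=4 EeaaCcWW=4 EeaaCcWw=8 EeaaCcww=4 eeAACCWW=2 eeAACCWw=4 eeAACCww=2 eeAACcWW=2 eeAACcWw=4 eeAACcww=2 eeAaCCWW=4 eeAaCCWw=8 eeAaCCww=4 eeAaCcWW=4 eeAaCcWw=8 eeAaCcww=4 eeaaCCWW=2 eeaaCCWw=4 eeaaCCww=2 eeaaCcWW=2 eeaaCcWw=4 eeaaCcww=2
eeAaCcww hits 4/256; gcd=4; 4÷4/256÷4 = 1/64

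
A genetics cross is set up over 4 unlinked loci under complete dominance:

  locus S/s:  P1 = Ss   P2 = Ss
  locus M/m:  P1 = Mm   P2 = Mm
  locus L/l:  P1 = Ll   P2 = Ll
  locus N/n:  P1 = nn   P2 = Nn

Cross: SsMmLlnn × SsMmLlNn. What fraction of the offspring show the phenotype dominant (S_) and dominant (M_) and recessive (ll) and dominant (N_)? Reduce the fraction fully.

P(S_ M_ ll N_) = 9/128

SsMmLlnn gametes: SMLn×2, SMln×2, SmLn×2, Smln×2, sMLn×2, sMln×2, smLn×2, smln×2
SsMmLlNn gametes: SMLN×1, SMLn×1, SMlN×1, SMln×1, SmLN×1, SmLn×1, SmlN×1, Smln×1, sMLN×1, sMLn×1, sMlN×1, sMln×1, smLN×1, smLn×1, smlN×1, smln×1
SsMmLlnn×SsMmLlNn grid (16·16=256): SSMMLLNn=2 SSMMLLnn=2 SSMMLlNn=4 SSMMLlnn=4 SSMMllNn=2 SSMMllnn=2 SSMmLLNn=4 SSMmLLnn=4 SSMmLlNn=8 SSMmLlnn=8 SSMmllNn=4 SSMmllnn=4 SSmmLLNn=2 SSmmLLnn=2 SSmmLlNn=4 SSmmLlnn=4 SSmmllNn=2 SSmmllnn=2 SsMMLLNn=4 SsMMLLnn=4 SsMMLlNn=8 SsMMLlnn=8 SsMMllNn=4 SsMMllnn=4 SsMmLLNn=8 SsMmLLnn=8 SsMmLlNn=16 SsMmLlnn=16 SsMmllNn=8 SsMmllnn=8 SsmmLLNn=4 SsmmLLnn=4 SsmmLlNn=8 SsmmLlnn=8 SsmmllNn=4 Ssmmllnn=4 ssMMLLNn=2 ssMMLLnn=2 ssMMLlNn=4 ssMMLlnn=4 ssMMllNn=2 ssMMllnn=2 ssMmLLNn=4 ssMmLLnn=4 ssMmLlNn=8 ssMmLlnn=8 ssMmllNn=4 ssMmllnn=4 ssmmLLNn=2 ssmmLLnn=2 ssmmLlNn=4 ssmmLlnn=4 ssmmllNn=2 ssmmllnn=2
S_ M_ ll N_ hits 18/256; gcd=2; 18÷2/256÷2 = 9/128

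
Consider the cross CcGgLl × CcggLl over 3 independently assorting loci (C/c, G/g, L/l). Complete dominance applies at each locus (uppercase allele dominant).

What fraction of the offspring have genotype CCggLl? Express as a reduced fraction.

P(CCggLl) = 1/16

CcGgLl gametes: CGL×1, CGl×1, CgL×1, Cgl×1, cGL×1, cGl×1, cgL×1, cgl×1
CcggLl gametes: CgL×2, Cgl×2, cgL×2, cgl×2
CcGgLl×CcggLl grid (8·8=64): CCGgLL=2 CCGgLl=4 CCGgll=2 CCggLL=2 CCggLl=4 CCggll=2 CcGgLL=4 CcGgLl=8 CcGgll=4 CcggLL=4 CcggLl=8 Ccggll=4 ccGgLL=2 ccGgLl=4 ccGgll=2 ccggLL=2 ccggLl=4 ccggll=2
CCggLl hits 4/64; gcd=4; 4÷4/64÷4 = 1/16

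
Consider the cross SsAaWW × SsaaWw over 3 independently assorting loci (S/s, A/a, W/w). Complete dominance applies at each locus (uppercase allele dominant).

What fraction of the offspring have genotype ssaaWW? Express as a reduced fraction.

P(ssaaWW) = 1/16

SsAaWW gametes: SAW×2, SaW×2, sAW×2, saW×2
SsaaWw gametes: SaW×2, Saw×2, saW×2, saw×2
SsAaWW×SsaaWw grid (8·8=64): SSAaWW=4 SSAaWw=4 SSaaWW=4 SSaaWw=4 SsAaWW=8 SsAaWw=8 SsaaWW=8 SsaaWw=8 ssAaWW=4 ssAaWw=4 ssaaWW=4 ssaaWw=4
ssaaWW hits 4/64; gcd=4; 4÷4/64÷4 = 1/16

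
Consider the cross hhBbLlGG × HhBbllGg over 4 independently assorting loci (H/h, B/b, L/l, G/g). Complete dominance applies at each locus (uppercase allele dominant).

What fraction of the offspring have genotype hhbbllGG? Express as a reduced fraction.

hhBbLlGG gametes: hBLG×4, hBlG×4, hbLG×4, hblG×4
HhBbllGg gametes: HBlG×2, HBlg×2, HblG×2, Hblg×2, hBlG×2, hBlg×2, hblG×2, hblg×2
hhBbLlGG×HhBbllGg grid (16·16=256): HhBBLlGG=8 HhBBLlGg=8 HhBBllGG=8 HhBBllGg=8 HhBbLlGG=16 HhBbLlGg=16 HhBbllGG=16 HhBbllGg=16 HhbbLlGG=8 HhbbLlGg=8 HhbbllGG=8 HhbbllGg=8 hhBBLlGG=8 hhBBLlGg=8 hhBBllGG=8 hhBBllGg=8 hhBbLlGG=16 hhBbLlGg=16 hhBbllGG=16 hhBbllGg=16 hhbbLlGG=8 hhbbLlGg=8 hhbbllGG=8 hhbbllGg=8
hhbbllGG hits 8/256; gcd=8; 8÷8/256÷8 = 1/32

P(hhbbllGG) = 1/32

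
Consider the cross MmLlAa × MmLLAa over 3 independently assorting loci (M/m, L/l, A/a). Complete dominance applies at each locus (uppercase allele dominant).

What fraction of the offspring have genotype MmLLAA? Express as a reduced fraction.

MmLlAa gametes: MLA×1, MLa×1, MlA×1, Mla×1, mLA×1, mLa×1, mlA×1, mla×1
MmLLAa gametes: MLA×2, MLa×2, mLA×2, mLa×2
MmLlAa×MmLLAa grid (8·8=64): MMLLAA=2 MMLLAa=4 MMLLaa=2 MMLlAA=2 MMLlAa=4 MMLlaa=2 MmLLAA=4 MmLLAa=8 MmLLaa=4 MmLlAA=4 MmLlAa=8 MmLlaa=4 mmLLAA=2 mmLLAa=4 mmLLaa=2 mmLlAA=2 mmLlAa=4 mmLlaa=2
MmLLAA hits 4/64; gcd=4; 4÷4/64÷4 = 1/16

P(MmLLAA) = 1/16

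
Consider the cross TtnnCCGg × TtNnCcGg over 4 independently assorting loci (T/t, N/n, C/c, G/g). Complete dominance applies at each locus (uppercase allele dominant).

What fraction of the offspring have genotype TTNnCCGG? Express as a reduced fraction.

TtnnCCGg gametes: TnCG×4, TnCg×4, tnCG×4, tnCg×4
TtNnCcGg gametes: TNCG×1, TNCg×1, TNcG×1, TNcg×1, TnCG×1, TnCg×1, TncG×1, Tncg×1, tNCG×1, tNCg×1, tNcG×1, tNcg×1, tnCG×1, tnCg×1, tncG×1, tncg×1
TtnnCCGg×TtNnCcGg grid (16·16=256): TTNnCCGG=4 TTNnCCGg=8 TTNnCCgg=4 TTNnCcGG=4 TTNnCcGg=8 TTNnCcgg=4 TTnnCCGG=4 TTnnCCGg=8 TTnnCCgg=4 TTnnCcGG=4 TTnnCcGg=8 TTnnCcgg=4 TtNnCCGG=8 TtNnCCGg=16 TtNnCCgg=8 TtNnCcGG=8 TtNnCcGg=16 TtNnCcgg=8 TtnnCCGG=8 TtnnCCGg=16 TtnnCCgg=8 TtnnCcGG=8 TtnnCcGg=16 TtnnCcgg=8 ttNnCCGG=4 ttNnCCGg=8 ttNnCCgg=4 ttNnCcGG=4 ttNnCcGg=8 ttNnCcgg=4 ttnnCCGG=4 ttnnCCGg=8 ttnnCCgg=4 ttnnCcGG=4 ttnnCcGg=8 ttnnCcgg=4
TTNnCCGG hits 4/256; gcd=4; 4÷4/256÷4 = 1/64

P(TTNnCCGG) = 1/64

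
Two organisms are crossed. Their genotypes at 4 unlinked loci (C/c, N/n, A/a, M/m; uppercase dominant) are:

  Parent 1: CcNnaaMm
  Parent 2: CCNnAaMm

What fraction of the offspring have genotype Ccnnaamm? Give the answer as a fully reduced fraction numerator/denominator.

CcNnaaMm gametes: CNaM×2, CNam×2, CnaM×2, Cnam×2, cNaM×2, cNam×2, cnaM×2, cnam×2
CCNnAaMm gametes: CNAM×2, CNAm×2, CNaM×2, CNam×2, CnAM×2, CnAm×2, CnaM×2, Cnam×2
CcNnaaMm×CCNnAaMm grid (16·16=256): CCNNAaMM=4 CCNNAaMm=8 CCNNAamm=4 CCNNaaMM=4 CCNNaaMm=8 CCNNaamm=4 CCNnAaMM=8 CCNnAaMm=16 CCNnAamm=8 CCNnaaMM=8 CCNnaaMm=16 CCNnaamm=8 CCnnAaMM=4 CCnnAaMm=8 CCnnAamm=4 CCnnaaMM=4 CCnnaaMm=8 CCnnaamm=4 CcNNAaMM=4 CcNNAaMm=8 CcNNAamm=4 CcNNaaMM=4 CcNNaaMm=8 CcNNaamm=4 CcNnAaMM=8 CcNnAaMm=16 CcNnAamm=8 CcNnaaMM=8 CcNnaaMm=16 CcNnaamm=8 CcnnAaMM=4 CcnnAaMm=8 CcnnAamm=4 CcnnaaMM=4 CcnnaaMm=8 Ccnnaamm=4
Ccnnaamm hits 4/256; gcd=4; 4÷4/256÷4 = 1/64

P(Ccnnaamm) = 1/64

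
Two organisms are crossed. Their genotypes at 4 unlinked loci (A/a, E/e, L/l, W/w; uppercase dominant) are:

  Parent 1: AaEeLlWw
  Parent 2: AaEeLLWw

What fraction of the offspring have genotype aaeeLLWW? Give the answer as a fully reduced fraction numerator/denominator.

AaEeLlWw gametes: AELW×1, AELw×1, AElW×1, AElw×1, AeLW×1, AeLw×1, AelW×1, Aelw×1, aELW×1, aELw×1, aElW×1, aElw×1, aeLW×1, aeLw×1, aelW×1, aelw×1
AaEeLLWw gametes: AELW×2, AELw×2, AeLW×2, AeLw×2, aELW×2, aELw×2, aeLW×2, aeLw×2
AaEeLlWw×AaEeLLWw grid (16·16=256): AAEELLWW=2 AAEELLWw=4 AAEELLww=2 AAEELlWW=2 AAEELlWw=4 AAEELlww=2 AAEeLLWW=4 AAEeLLWw=8 AAEeLLww=4 AAEeLlWW=4 AAEeLlWw=8 AAEeLlww=4 AAeeLLWW=2 AAeeLLWw=4 AAeeLLww=2 AAeeLlWW=2 AAeeLlWw=4 AAeeLlww=2 AaEELLWW=4 AaEELLWw=8 AaEELLww=4 AaEELlWW=4 AaEELlWw=8 AaEELlww=4 AaEeLLWW=8 AaEeLLWw=16 AaEeLLww=8 AaEeLlWW=8 AaEeLlWw=16 AaEeLlww=8 AaeeLLWW=4 AaeeLLWw=8 AaeeLLww=4 AaeeLlWW=4 AaeeLlWw=8 AaeeLlww=4 aaEELLWW=2 aaEELLWw=4 aaEELLww=2 aaEELlWW=2 aaEELlWw=4 aaEELlww=2 aaEeLLWW=4 aaEeLLWw=8 aaEeLLww=4 aaEeLlWW=4 aaEeLlWw=8 aaEeLlww=4 aaeeLLWW=2 aaeeLLWw=4 aaeeLLww=2 aaeeLlWW=2 aaeeLlWw=4 aaeeLlww=2
aaeeLLWW hits 2/256; gcd=2; 2÷2/256÷2 = 1/128

P(aaeeLLWW) = 1/128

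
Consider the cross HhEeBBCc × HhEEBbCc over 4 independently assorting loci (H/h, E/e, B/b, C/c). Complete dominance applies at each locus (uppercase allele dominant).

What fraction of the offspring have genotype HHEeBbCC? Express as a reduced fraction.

P(HHEeBbCC) = 1/64

HhEeBBCc gametes: HEBC×2, HEBc×2, HeBC×2, HeBc×2, hEBC×2, hEBc×2, heBC×2, heBc×2
HhEEBbCc gametes: HEBC×2, HEBc×2, HEbC×2, HEbc×2, hEBC×2, hEBc×2, hEbC×2, hEbc×2
HhEeBBCc×HhEEBbCc grid (16·16=256): HHEEBBCC=4 HHEEBBCc=8 HHEEBBcc=4 HHEEBbCC=4 HHEEBbCc=8 HHEEBbcc=4 HHEeBBCC=4 HHEeBBCc=8 HHEeBBcc=4 HHEeBbCC=4 HHEeBbCc=8 HHEeBbcc=4 HhEEBBCC=8 HhEEBBCc=16 HhEEBBcc=8 HhEEBbCC=8 HhEEBbCc=16 HhEEBbcc=8 HhEeBBCC=8 HhEeBBCc=16 HhEeBBcc=8 HhEeBbCC=8 HhEeBbCc=16 HhEeBbcc=8 hhEEBBCC=4 hhEEBBCc=8 hhEEBBcc=4 hhEEBbCC=4 hhEEBbCc=8 hhEEBbcc=4 hhEeBBCC=4 hhEeBBCc=8 hhEeBBcc=4 hhEeBbCC=4 hhEeBbCc=8 hhEeBbcc=4
HHEeBbCC hits 4/256; gcd=4; 4÷4/256÷4 = 1/64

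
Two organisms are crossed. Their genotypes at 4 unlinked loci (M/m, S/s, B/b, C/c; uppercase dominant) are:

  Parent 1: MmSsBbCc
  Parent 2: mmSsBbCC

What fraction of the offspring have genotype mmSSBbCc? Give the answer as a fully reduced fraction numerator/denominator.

P(mmSSBbCc) = 1/32

MmSsBbCc gametes: MSBC×1, MSBc×1, MSbC×1, MSbc×1, MsBC×1, MsBc×1, MsbC×1, Msbc×1, mSBC×1, mSBc×1, mSbC×1, mSbc×1, msBC×1, msBc×1, msbC×1, msbc×1
mmSsBbCC gametes: mSBC×4, mSbC×4, msBC×4, msbC×4
MmSsBbCc×mmSsBbCC grid (16·16=256): MmSSBBCC=4 MmSSBBCc=4 MmSSBbCC=8 MmSSBbCc=8 MmSSbbCC=4 MmSSbbCc=4 MmSsBBCC=8 MmSsBBCc=8 MmSsBbCC=16 MmSsBbCc=16 MmSsbbCC=8 MmSsbbCc=8 MmssBBCC=4 MmssBBCc=4 MmssBbCC=8 MmssBbCc=8 MmssbbCC=4 MmssbbCc=4 mmSSBBCC=4 mmSSBBCc=4 mmSSBbCC=8 mmSSBbCc=8 mmSSbbCC=4 mmSSbbCc=4 mmSsBBCC=8 mmSsBBCc=8 mmSsBbCC=16 mmSsBbCc=16 mmSsbbCC=8 mmSsbbCc=8 mmssBBCC=4 mmssBBCc=4 mmssBbCC=8 mmssBbCc=8 mmssbbCC=4 mmssbbCc=4
mmSSBbCc hits 8/256; gcd=8; 8÷8/256÷8 = 1/32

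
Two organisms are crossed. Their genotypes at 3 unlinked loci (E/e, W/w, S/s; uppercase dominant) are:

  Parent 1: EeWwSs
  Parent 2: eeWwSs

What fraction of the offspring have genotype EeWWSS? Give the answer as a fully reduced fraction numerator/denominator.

EeWwSs gametes: EWS×1, EWs×1, EwS×1, Ews×1, eWS×1, eWs×1, ewS×1, ews×1
eeWwSs gametes: eWS×2, eWs×2, ewS×2, ews×2
EeWwSs×eeWwSs grid (8·8=64): EeWWSS=2 EeWWSs=4 EeWWss=2 EeWwSS=4 EeWwSs=8 EeWwss=4 EewwSS=2 EewwSs=4 Eewwss=2 eeWWSS=2 eeWWSs=4 eeWWss=2 eeWwSS=4 eeWwSs=8 eeWwss=4 eewwSS=2 eewwSs=4 eewwss=2
EeWWSS hits 2/64; gcd=2; 2÷2/64÷2 = 1/32

P(EeWWSS) = 1/32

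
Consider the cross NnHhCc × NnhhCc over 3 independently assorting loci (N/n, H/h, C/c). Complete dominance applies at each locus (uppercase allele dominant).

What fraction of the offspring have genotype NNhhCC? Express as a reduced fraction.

P(NNhhCC) = 1/32

NnHhCc gametes: NHC×1, NHc×1, NhC×1, Nhc×1, nHC×1, nHc×1, nhC×1, nhc×1
NnhhCc gametes: NhC×2, Nhc×2, nhC×2, nhc×2
NnHhCc×NnhhCc grid (8·8=64): NNHhCC=2 NNHhCc=4 NNHhcc=2 NNhhCC=2 NNhhCc=4 NNhhcc=2 NnHhCC=4 NnHhCc=8 NnHhcc=4 NnhhCC=4 NnhhCc=8 Nnhhcc=4 nnHhCC=2 nnHhCc=4 nnHhcc=2 nnhhCC=2 nnhhCc=4 nnhhcc=2
NNhhCC hits 2/64; gcd=2; 2÷2/64÷2 = 1/32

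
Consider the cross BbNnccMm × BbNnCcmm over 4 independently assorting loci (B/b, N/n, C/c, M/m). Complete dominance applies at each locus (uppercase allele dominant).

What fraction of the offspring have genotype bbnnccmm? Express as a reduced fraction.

P(bbnnccmm) = 1/64

BbNnccMm gametes: BNcM×2, BNcm×2, BncM×2, Bncm×2, bNcM×2, bNcm×2, bncM×2, bncm×2
BbNnCcmm gametes: BNCm×2, BNcm×2, BnCm×2, Bncm×2, bNCm×2, bNcm×2, bnCm×2, bncm×2
BbNnccMm×BbNnCcmm grid (16·16=256): BBNNCcMm=4 BBNNCcmm=4 BBNNccMm=4 BBNNccmm=4 BBNnCcMm=8 BBNnCcmm=8 BBNnccMm=8 BBNnccmm=8 BBnnCcMm=4 BBnnCcmm=4 BBnnccMm=4 BBnnccmm=4 BbNNCcMm=8 BbNNCcmm=8 BbNNccMm=8 BbNNccmm=8 BbNnCcMm=16 BbNnCcmm=16 BbNnccMm=16 BbNnccmm=16 BbnnCcMm=8 BbnnCcmm=8 BbnnccMm=8 Bbnnccmm=8 bbNNCcMm=4 bbNNCcmm=4 bbNNccMm=4 bbNNccmm=4 bbNnCcMm=8 bbNnCcmm=8 bbNnccMm=8 bbNnccmm=8 bbnnCcMm=4 bbnnCcmm=4 bbnnccMm=4 bbnnccmm=4
bbnnccmm hits 4/256; gcd=4; 4÷4/256÷4 = 1/64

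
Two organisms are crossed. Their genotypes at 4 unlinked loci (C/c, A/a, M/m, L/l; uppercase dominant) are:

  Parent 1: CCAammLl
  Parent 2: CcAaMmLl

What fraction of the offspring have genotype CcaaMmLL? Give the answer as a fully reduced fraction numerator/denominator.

CCAammLl gametes: CAmL×4, CAml×4, CamL×4, Caml×4
CcAaMmLl gametes: CAML×1, CAMl×1, CAmL×1, CAml×1, CaML×1, CaMl×1, CamL×1, Caml×1, cAML×1, cAMl×1, cAmL×1, cAml×1, caML×1, caMl×1, camL×1, caml×1
CCAammLl×CcAaMmLl grid (16·16=256): CCAAMmLL=4 CCAAMmLl=8 CCAAMmll=4 CCAAmmLL=4 CCAAmmLl=8 CCAAmmll=4 CCAaMmLL=8 CCAaMmLl=16 CCAaMmll=8 CCAammLL=8 CCAammLl=16 CCAammll=8 CCaaMmLL=4 CCaaMmLl=8 CCaaMmll=4 CCaammLL=4 CCaammLl=8 CCaammll=4 CcAAMmLL=4 CcAAMmLl=8 CcAAMmll=4 CcAAmmLL=4 CcAAmmLl=8 CcAAmmll=4 CcAaMmLL=8 CcAaMmLl=16 CcAaMmll=8 CcAammLL=8 CcAammLl=16 CcAammll=8 CcaaMmLL=4 CcaaMmLl=8 CcaaMmll=4 CcaammLL=4 CcaammLl=8 Ccaammll=4
CcaaMmLL hits 4/256; gcd=4; 4÷4/256÷4 = 1/64

P(CcaaMmLL) = 1/64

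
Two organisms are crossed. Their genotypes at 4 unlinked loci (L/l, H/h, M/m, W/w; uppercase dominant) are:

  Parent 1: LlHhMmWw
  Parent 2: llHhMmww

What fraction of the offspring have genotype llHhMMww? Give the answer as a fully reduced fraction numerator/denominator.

P(llHhMMww) = 1/32

LlHhMmWw gametes: LHMW×1, LHMw×1, LHmW×1, LHmw×1, LhMW×1, LhMw×1, LhmW×1, Lhmw×1, lHMW×1, lHMw×1, lHmW×1, lHmw×1, lhMW×1, lhMw×1, lhmW×1, lhmw×1
llHhMmww gametes: lHMw×4, lHmw×4, lhMw×4, lhmw×4
LlHhMmWw×llHhMmww grid (16·16=256): LlHHMMWw=4 LlHHMMww=4 LlHHMmWw=8 LlHHMmww=8 LlHHmmWw=4 LlHHmmww=4 LlHhMMWw=8 LlHhMMww=8 LlHhMmWw=16 LlHhMmww=16 LlHhmmWw=8 LlHhmmww=8 LlhhMMWw=4 LlhhMMww=4 LlhhMmWw=8 LlhhMmww=8 LlhhmmWw=4 Llhhmmww=4 llHHMMWw=4 llHHMMww=4 llHHMmWw=8 llHHMmww=8 llHHmmWw=4 llHHmmww=4 llHhMMWw=8 llHhMMww=8 llHhMmWw=16 llHhMmww=16 llHhmmWw=8 llHhmmww=8 llhhMMWw=4 llhhMMww=4 llhhMmWw=8 llhhMmww=8 llhhmmWw=4 llhhmmww=4
llHhMMww hits 8/256; gcd=8; 8÷8/256÷8 = 1/32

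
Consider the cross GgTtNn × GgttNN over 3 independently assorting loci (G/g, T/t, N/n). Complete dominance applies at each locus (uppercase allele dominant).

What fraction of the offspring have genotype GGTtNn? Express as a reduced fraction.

GgTtNn gametes: GTN×1, GTn×1, GtN×1, Gtn×1, gTN×1, gTn×1, gtN×1, gtn×1
GgttNN gametes: GtN×4, gtN×4
GgTtNn×GgttNN grid (8·8=64): GGTtNN=4 GGTtNn=4 GGttNN=4 GGttNn=4 GgTtNN=8 GgTtNn=8 GgttNN=8 GgttNn=8 ggTtNN=4 ggTtNn=4 ggttNN=4 ggttNn=4
GGTtNn hits 4/64; gcd=4; 4÷4/64÷4 = 1/16

P(GGTtNn) = 1/16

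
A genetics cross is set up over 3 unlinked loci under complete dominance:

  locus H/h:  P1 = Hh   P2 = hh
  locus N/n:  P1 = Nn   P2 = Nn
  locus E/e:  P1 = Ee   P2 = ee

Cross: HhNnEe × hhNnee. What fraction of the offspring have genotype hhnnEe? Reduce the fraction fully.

P(hhnnEe) = 1/16

HhNnEe gametes: HNE×1, HNe×1, HnE×1, Hne×1, hNE×1, hNe×1, hnE×1, hne×1
hhNnee gametes: hNe×4, hne×4
HhNnEe×hhNnee grid (8·8=64): HhNNEe=4 HhNNee=4 HhNnEe=8 HhNnee=8 HhnnEe=4 Hhnnee=4 hhNNEe=4 hhNNee=4 hhNnEe=8 hhNnee=8 hhnnEe=4 hhnnee=4
hhnnEe hits 4/64; gcd=4; 4÷4/64÷4 = 1/16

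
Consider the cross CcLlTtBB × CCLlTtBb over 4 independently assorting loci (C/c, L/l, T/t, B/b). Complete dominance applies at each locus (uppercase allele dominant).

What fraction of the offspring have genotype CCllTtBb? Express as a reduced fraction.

P(CCllTtBb) = 1/32

CcLlTtBB gametes: CLTB×2, CLtB×2, ClTB×2, CltB×2, cLTB×2, cLtB×2, clTB×2, cltB×2
CCLlTtBb gametes: CLTB×2, CLTb×2, CLtB×2, CLtb×2, ClTB×2, ClTb×2, CltB×2, Cltb×2
CcLlTtBB×CCLlTtBb grid (16·16=256): CCLLTTBB=4 CCLLTTBb=4 CCLLTtBB=8 CCLLTtBb=8 CCLLttBB=4 CCLLttBb=4 CCLlTTBB=8 CCLlTTBb=8 CCLlTtBB=16 CCLlTtBb=16 CCLlttBB=8 CCLlttBb=8 CCllTTBB=4 CCllTTBb=4 CCllTtBB=8 CCllTtBb=8 CCllttBB=4 CCllttBb=4 CcLLTTBB=4 CcLLTTBb=4 CcLLTtBB=8 CcLLTtBb=8 CcLLttBB=4 CcLLttBb=4 CcLlTTBB=8 CcLlTTBb=8 CcLlTtBB=16 CcLlTtBb=16 CcLlttBB=8 CcLlttBb=8 CcllTTBB=4 CcllTTBb=4 CcllTtBB=8 CcllTtBb=8 CcllttBB=4 CcllttBb=4
CCllTtBb hits 8/256; gcd=8; 8÷8/256÷8 = 1/32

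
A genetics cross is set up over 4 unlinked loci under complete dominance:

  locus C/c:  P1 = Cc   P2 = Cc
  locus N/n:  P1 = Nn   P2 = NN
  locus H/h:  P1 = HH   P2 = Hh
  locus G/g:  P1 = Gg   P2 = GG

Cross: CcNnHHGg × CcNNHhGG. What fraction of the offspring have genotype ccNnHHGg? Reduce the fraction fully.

CcNnHHGg gametes: CNHG×2, CNHg×2, CnHG×2, CnHg×2, cNHG×2, cNHg×2, cnHG×2, cnHg×2
CcNNHhGG gametes: CNHG×4, CNhG×4, cNHG×4, cNhG×4
CcNnHHGg×CcNNHhGG grid (16·16=256): CCNNHHGG=8 CCNNHHGg=8 CCNNHhGG=8 CCNNHhGg=8 CCNnHHGG=8 CCNnHHGg=8 CCNnHhGG=8 CCNnHhGg=8 CcNNHHGG=16 CcNNHHGg=16 CcNNHhGG=16 CcNNHhGg=16 CcNnHHGG=16 CcNnHHGg=16 CcNnHhGG=16 CcNnHhGg=16 ccNNHHGG=8 ccNNHHGg=8 ccNNHhGG=8 ccNNHhGg=8 ccNnHHGG=8 ccNnHHGg=8 ccNnHhGG=8 ccNnHhGg=8
ccNnHHGg hits 8/256; gcd=8; 8÷8/256÷8 = 1/32

P(ccNnHHGg) = 1/32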